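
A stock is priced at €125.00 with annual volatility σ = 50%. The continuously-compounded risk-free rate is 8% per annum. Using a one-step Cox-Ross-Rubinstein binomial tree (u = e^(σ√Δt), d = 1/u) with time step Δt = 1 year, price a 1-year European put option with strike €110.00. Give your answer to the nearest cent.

CRR parameters: u = e^(σ√Δt) = e^(0.5·√1) = 1.6487, d = 1/u = 0.6065
Per-period rate: rΔt = 0.08·1 = 0.08, so R = e^0.08 = 1.0833
Risk-neutral probability p = (e^0.08 − 0.6065)/(1.6487 − 0.6065) = 0.4768/1.0422 = 0.4575
Terminal stock prices: S_u = 206.1, S_d = 75.82
Terminal payoffs (K − S): max(-96.09, 0) = 0, max(34.18, 0) = 34.18
Node 0 (S = 125): V_0 = e^(−0.08)·[0.4575·0.0000 + 0.5425·34.1837] = 17.1202

€17.12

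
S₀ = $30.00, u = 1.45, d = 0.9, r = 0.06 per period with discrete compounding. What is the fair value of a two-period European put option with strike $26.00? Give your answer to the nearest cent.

Risk-neutral probability p = (1 + 0.06 − 0.9)/(1.45 − 0.9) = 0.1600/0.5500 = 0.2909
Terminal stock prices: S_uu = 63.08, S_ud = 39.15, S_dd = 24.3
Terminal payoffs (K − S): max(-37.08, 0) = 0, max(-13.15, 0) = 0, max(1.7, 0) = 1.7
Node u (S = 43.5): V_u = 1/1.06·[0.2909·0.0000 + 0.7091·0.0000] = 0.0000
Node d (S = 27): V_d = 1/1.06·[0.2909·0.0000 + 0.7091·1.7000] = 1.1372
Node 0 (S = 30): V_0 = 1/1.06·[0.2909·0.0000 + 0.7091·1.1372] = 0.7607

$0.76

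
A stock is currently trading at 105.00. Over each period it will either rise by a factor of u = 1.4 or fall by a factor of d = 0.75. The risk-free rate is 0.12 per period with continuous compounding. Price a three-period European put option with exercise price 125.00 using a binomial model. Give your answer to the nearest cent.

Risk-neutral probability p = (e^0.12 − 0.75)/(1.4 − 0.75) = 0.3775/0.6500 = 0.5808
Terminal stock prices: S_uuu = 288.1, S_uud = 154.3, S_udd = 82.69, S_ddd = 44.3
Terminal payoffs (K − S): max(-163.1, 0) = 0, max(-29.35, 0) = 0, max(42.31, 0) = 42.31, max(80.7, 0) = 80.7
Node uu (S = 205.8): V_uu = e^(−0.12)·[0.5808·0.0000 + 0.4192·0.0000] = 0.0000
Node ud (S = 110.2): V_ud = e^(−0.12)·[0.5808·0.0000 + 0.4192·42.3125] = 15.7330
Node dd (S = 59.06): V_dd = e^(−0.12)·[0.5808·42.3125 + 0.4192·80.7031] = 51.8026
Node u (S = 147): V_u = e^(−0.12)·[0.5808·0.0000 + 0.4192·15.7330] = 5.8500
Node d (S = 78.75): V_d = e^(−0.12)·[0.5808·15.7330 + 0.4192·51.8026] = 27.3656
Node 0 (S = 105): V_0 = e^(−0.12)·[0.5808·5.8500 + 0.4192·27.3656] = 13.1886

13.19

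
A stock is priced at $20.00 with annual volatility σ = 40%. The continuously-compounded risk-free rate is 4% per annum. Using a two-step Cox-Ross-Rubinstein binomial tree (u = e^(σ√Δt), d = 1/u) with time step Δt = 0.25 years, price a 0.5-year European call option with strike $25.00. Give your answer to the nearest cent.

$1.07

CRR parameters: u = e^(σ√Δt) = e^(0.4·√0.25) = 1.2214, d = 1/u = 0.8187
Per-period rate: rΔt = 0.04·0.25 = 0.01, so R = e^0.01 = 1.0101
Risk-neutral probability p = (e^0.01 − 0.8187)/(1.2214 − 0.8187) = 0.1913/0.4027 = 0.4751
Terminal stock prices: S_uu = 29.84, S_ud = 20, S_dd = 13.41
Terminal payoffs (S − K): max(4.836, 0) = 4.836, max(-5, 0) = 0, max(-11.59, 0) = 0
Node u (S = 24.43): V_u = e^(−0.01)·[0.4751·4.8365 + 0.5249·0.0000] = 2.2751
Node d (S = 16.37): V_d = e^(−0.01)·[0.4751·0.0000 + 0.5249·0.0000] = 0.0000
Node 0 (S = 20): V_0 = e^(−0.01)·[0.4751·2.2751 + 0.5249·0.0000] = 1.0702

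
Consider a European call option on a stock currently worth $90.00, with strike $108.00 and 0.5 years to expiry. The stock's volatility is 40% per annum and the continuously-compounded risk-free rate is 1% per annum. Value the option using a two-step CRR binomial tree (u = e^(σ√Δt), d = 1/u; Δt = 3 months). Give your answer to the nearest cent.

CRR parameters: u = e^(σ√Δt) = e^(0.4·√0.25) = 1.2214, d = 1/u = 0.8187
Per-period rate: rΔt = 0.01·0.25 = 0.0025, so R = e^0.0025 = 1.0025
Risk-neutral probability p = (e^0.0025 − 0.8187)/(1.2214 − 0.8187) = 0.1838/0.4027 = 0.4564
Terminal stock prices: S_uu = 134.3, S_ud = 90, S_dd = 60.33
Terminal payoffs (S − K): max(26.26, 0) = 26.26, max(-18, 0) = 0, max(-47.67, 0) = 0
Node u (S = 109.9): V_u = e^(−0.0025)·[0.4564·26.2642 + 0.5436·0.0000] = 11.9566
Node d (S = 73.69): V_d = e^(−0.0025)·[0.4564·0.0000 + 0.5436·0.0000] = 0.0000
Node 0 (S = 90): V_0 = e^(−0.0025)·[0.4564·11.9566 + 0.5436·0.0000] = 5.4432

$5.44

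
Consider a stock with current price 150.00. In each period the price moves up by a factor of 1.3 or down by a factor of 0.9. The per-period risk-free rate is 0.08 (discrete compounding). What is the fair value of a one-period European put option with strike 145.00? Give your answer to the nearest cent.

5.09

Risk-neutral probability p = (1 + 0.08 − 0.9)/(1.3 − 0.9) = 0.1800/0.4000 = 0.4500
Terminal stock prices: S_u = 195, S_d = 135
Terminal payoffs (K − S): max(-50, 0) = 0, max(10, 0) = 10
Node 0 (S = 150): V_0 = 1/1.08·[0.4500·0.0000 + 0.5500·10.0000] = 5.0926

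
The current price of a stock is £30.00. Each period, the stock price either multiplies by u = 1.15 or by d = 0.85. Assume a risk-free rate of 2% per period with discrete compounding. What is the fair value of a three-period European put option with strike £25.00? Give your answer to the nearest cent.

£0.53

Risk-neutral probability p = (1 + 0.02 − 0.85)/(1.15 − 0.85) = 0.1700/0.3000 = 0.5667
Terminal stock prices: S_uuu = 45.63, S_uud = 33.72, S_udd = 24.93, S_ddd = 18.42
Terminal payoffs (K − S): max(-20.63, 0) = 0, max(-8.724, 0) = 0, max(0.07375, 0) = 0.07375, max(6.576, 0) = 6.576
Node uu (S = 39.67): V_uu = 1/1.02·[0.5667·0.0000 + 0.4333·0.0000] = 0.0000
Node ud (S = 29.32): V_ud = 1/1.02·[0.5667·0.0000 + 0.4333·0.0738] = 0.0313
Node dd (S = 21.67): V_dd = 1/1.02·[0.5667·0.0738 + 0.4333·6.5763] = 2.8348
Node u (S = 34.5): V_u = 1/1.02·[0.5667·0.0000 + 0.4333·0.0313] = 0.0133
Node d (S = 25.5): V_d = 1/1.02·[0.5667·0.0313 + 0.4333·2.8348] = 1.2217
Node 0 (S = 30): V_0 = 1/1.02·[0.5667·0.0133 + 0.4333·1.2217] = 0.5264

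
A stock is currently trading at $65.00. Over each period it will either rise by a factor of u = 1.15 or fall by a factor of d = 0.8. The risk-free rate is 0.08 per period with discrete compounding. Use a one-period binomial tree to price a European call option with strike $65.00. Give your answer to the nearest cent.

Risk-neutral probability p = (1 + 0.08 − 0.8)/(1.15 − 0.8) = 0.2800/0.3500 = 0.8000
Terminal stock prices: S_u = 74.75, S_d = 52
Terminal payoffs (S − K): max(9.75, 0) = 9.75, max(-13, 0) = 0
Node 0 (S = 65): V_0 = 1/1.08·[0.8000·9.7500 + 0.2000·0.0000] = 7.2222

$7.22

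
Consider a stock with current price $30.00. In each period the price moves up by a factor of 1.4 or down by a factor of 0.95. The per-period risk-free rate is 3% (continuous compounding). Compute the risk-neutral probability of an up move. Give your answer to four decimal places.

p = 0.1788

Risk-neutral probability p = (e^0.03 − 0.95)/(1.4 − 0.95) = 0.0805/0.4500 = 0.1788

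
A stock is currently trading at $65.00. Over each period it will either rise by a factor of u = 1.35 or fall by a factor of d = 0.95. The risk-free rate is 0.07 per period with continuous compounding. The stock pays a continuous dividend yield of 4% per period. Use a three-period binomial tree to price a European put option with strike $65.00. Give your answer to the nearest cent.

Per-period risk-free factor R = e^0.07 = 1.0725; dividend-adjusted growth = e^(0.07−0.04) = 1.0305.
Risk-neutral probability p = (1.0305 − 0.95)/(1.35 − 0.95) = 0.0805/0.4000 = 0.2011
Terminal stock prices: S_uuu = 159.9, S_uud = 112.5, S_udd = 79.19, S_ddd = 55.73
Terminal payoffs (K − S): max(-94.92, 0) = 0, max(-47.54, 0) = 0, max(-14.19, 0) = 0, max(9.271, 0) = 9.271
Node uu (S = 118.5): V_uu = e^(−0.07)·[0.2011·0.0000 + 0.7989·0.0000] = 0.0000
Node ud (S = 83.36): V_ud = e^(−0.07)·[0.2011·0.0000 + 0.7989·0.0000] = 0.0000
Node dd (S = 58.66): V_dd = e^(−0.07)·[0.2011·0.0000 + 0.7989·9.2706] = 6.9053
Node u (S = 87.75): V_u = e^(−0.07)·[0.2011·0.0000 + 0.7989·0.0000] = 0.0000
Node d (S = 61.75): V_d = e^(−0.07)·[0.2011·0.0000 + 0.7989·6.9053] = 5.1434
Node 0 (S = 65): V_0 = e^(−0.07)·[0.2011·0.0000 + 0.7989·5.1434] = 3.8311

$3.83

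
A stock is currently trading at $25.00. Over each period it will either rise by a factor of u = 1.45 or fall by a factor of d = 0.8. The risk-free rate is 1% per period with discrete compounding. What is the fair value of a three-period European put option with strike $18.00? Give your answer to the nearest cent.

Risk-neutral probability p = (1 + 0.01 − 0.8)/(1.45 − 0.8) = 0.2100/0.6500 = 0.3231
Terminal stock prices: S_uuu = 76.22, S_uud = 42.05, S_udd = 23.2, S_ddd = 12.8
Terminal payoffs (K − S): max(-58.22, 0) = 0, max(-24.05, 0) = 0, max(-5.2, 0) = 0, max(5.2, 0) = 5.2
Node uu (S = 52.56): V_uu = 1/1.01·[0.3231·0.0000 + 0.6769·0.0000] = 0.0000
Node ud (S = 29): V_ud = 1/1.01·[0.3231·0.0000 + 0.6769·0.0000] = 0.0000
Node dd (S = 16): V_dd = 1/1.01·[0.3231·0.0000 + 0.6769·5.2000] = 3.4851
Node u (S = 36.25): V_u = 1/1.01·[0.3231·0.0000 + 0.6769·0.0000] = 0.0000
Node d (S = 20): V_d = 1/1.01·[0.3231·0.0000 + 0.6769·3.4851] = 2.3358
Node 0 (S = 25): V_0 = 1/1.01·[0.3231·0.0000 + 0.6769·2.3358] = 1.5655

$1.57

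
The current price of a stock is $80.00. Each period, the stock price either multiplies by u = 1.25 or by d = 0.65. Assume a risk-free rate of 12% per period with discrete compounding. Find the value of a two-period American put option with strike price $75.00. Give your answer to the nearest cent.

$5.80

Risk-neutral probability p = (1 + 0.12 − 0.65)/(1.25 − 0.65) = 0.4700/0.6000 = 0.7833
Terminal stock prices: S_uu = 125, S_ud = 65, S_dd = 33.8
Terminal payoffs (K − S): max(-50, 0) = 0, max(10, 0) = 10, max(41.2, 0) = 41.2
Node u (S = 100): continuation = 1/1.12·[0.7833·0.0000 + 0.2167·10.0000] = 1.9345; exercise value = 0.0000 ≤ continuation, so V_u = 1.9345
Node d (S = 52): continuation = 1/1.12·[0.7833·10.0000 + 0.2167·41.2000] = 14.9643; exercise value = 23.0000 > continuation, so V_d = 23.0000 (exercise)
Node 0 (S = 80): continuation = 1/1.12·[0.7833·1.9345 + 0.2167·23.0000] = 5.8024; exercise value = 0.0000 ≤ continuation, so V_0 = 5.8024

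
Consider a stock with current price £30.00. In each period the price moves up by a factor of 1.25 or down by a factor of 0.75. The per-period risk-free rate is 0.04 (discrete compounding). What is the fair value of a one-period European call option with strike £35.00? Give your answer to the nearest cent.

Risk-neutral probability p = (1 + 0.04 − 0.75)/(1.25 − 0.75) = 0.2900/0.5000 = 0.5800
Terminal stock prices: S_u = 37.5, S_d = 22.5
Terminal payoffs (S − K): max(2.5, 0) = 2.5, max(-12.5, 0) = 0
Node 0 (S = 30): V_0 = 1/1.04·[0.5800·2.5000 + 0.4200·0.0000] = 1.3942

£1.39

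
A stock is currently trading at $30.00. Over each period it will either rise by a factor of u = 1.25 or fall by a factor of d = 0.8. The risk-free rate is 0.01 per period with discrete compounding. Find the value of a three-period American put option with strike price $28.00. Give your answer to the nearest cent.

Risk-neutral probability p = (1 + 0.01 − 0.8)/(1.25 − 0.8) = 0.2100/0.4500 = 0.4667
Terminal stock prices: S_uuu = 58.59, S_uud = 37.5, S_udd = 24, S_ddd = 15.36
Terminal payoffs (K − S): max(-30.59, 0) = 0, max(-9.5, 0) = 0, max(4, 0) = 4, max(12.64, 0) = 12.64
Node uu (S = 46.88): continuation = 1/1.01·[0.4667·0.0000 + 0.5333·0.0000] = 0.0000; exercise value = 0.0000 ≤ continuation, so V_uu = 0.0000
Node ud (S = 30): continuation = 1/1.01·[0.4667·0.0000 + 0.5333·4.0000] = 2.1122; exercise value = 0.0000 ≤ continuation, so V_ud = 2.1122
Node dd (S = 19.2): continuation = 1/1.01·[0.4667·4.0000 + 0.5333·12.6400] = 8.5228; exercise value = 8.8000 > continuation, so V_dd = 8.8000 (exercise)
Node u (S = 37.5): continuation = 1/1.01·[0.4667·0.0000 + 0.5333·2.1122] = 1.1154; exercise value = 0.0000 ≤ continuation, so V_u = 1.1154
Node d (S = 24): continuation = 1/1.01·[0.4667·2.1122 + 0.5333·8.8000] = 5.6228; exercise value = 4.0000 ≤ continuation, so V_d = 5.6228
Node 0 (S = 30): continuation = 1/1.01·[0.4667·1.1154 + 0.5333·5.6228] = 3.4845; exercise value = 0.0000 ≤ continuation, so V_0 = 3.4845

$3.48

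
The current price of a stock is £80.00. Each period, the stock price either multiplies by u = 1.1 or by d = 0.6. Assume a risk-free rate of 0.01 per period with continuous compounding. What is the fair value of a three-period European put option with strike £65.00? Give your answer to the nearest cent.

Risk-neutral probability p = (e^0.01 − 0.6)/(1.1 − 0.6) = 0.4101/0.5000 = 0.8201
Terminal stock prices: S_uuu = 106.5, S_uud = 58.08, S_udd = 31.68, S_ddd = 17.28
Terminal payoffs (K − S): max(-41.48, 0) = 0, max(6.92, 0) = 6.92, max(33.32, 0) = 33.32, max(47.72, 0) = 47.72
Node uu (S = 96.8): V_uu = e^(−0.01)·[0.8201·0.0000 + 0.1799·6.9200] = 1.2325
Node ud (S = 52.8): V_ud = e^(−0.01)·[0.8201·6.9200 + 0.1799·33.3200] = 11.5532
Node dd (S = 28.8): V_dd = e^(−0.01)·[0.8201·33.3200 + 0.1799·47.7200] = 35.5532
Node u (S = 88): V_u = e^(−0.01)·[0.8201·1.2325 + 0.1799·11.5532] = 3.0585
Node d (S = 48): V_d = e^(−0.01)·[0.8201·11.5532 + 0.1799·35.5532] = 15.7129
Node 0 (S = 80): V_0 = e^(−0.01)·[0.8201·3.0585 + 0.1799·15.7129] = 5.2819

£5.28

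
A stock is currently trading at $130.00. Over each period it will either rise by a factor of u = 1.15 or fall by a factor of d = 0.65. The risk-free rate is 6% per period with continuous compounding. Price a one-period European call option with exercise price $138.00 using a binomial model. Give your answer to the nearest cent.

$8.92

Risk-neutral probability p = (e^0.06 − 0.65)/(1.15 − 0.65) = 0.4118/0.5000 = 0.8237
Terminal stock prices: S_u = 149.5, S_d = 84.5
Terminal payoffs (S − K): max(11.5, 0) = 11.5, max(-53.5, 0) = 0
Node 0 (S = 130): V_0 = e^(−0.06)·[0.8237·11.5000 + 0.1763·0.0000] = 8.9206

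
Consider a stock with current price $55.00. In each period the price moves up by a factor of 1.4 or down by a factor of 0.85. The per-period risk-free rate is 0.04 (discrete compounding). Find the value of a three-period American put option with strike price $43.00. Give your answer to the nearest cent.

$2.30

Risk-neutral probability p = (1 + 0.04 − 0.85)/(1.4 − 0.85) = 0.1900/0.5500 = 0.3455
Terminal stock prices: S_uuu = 150.9, S_uud = 91.63, S_udd = 55.63, S_ddd = 33.78
Terminal payoffs (K − S): max(-107.9, 0) = 0, max(-48.63, 0) = 0, max(-12.63, 0) = 0, max(9.223, 0) = 9.223
Node uu (S = 107.8): continuation = 1/1.04·[0.3455·0.0000 + 0.6545·0.0000] = 0.0000; exercise value = 0.0000 ≤ continuation, so V_uu = 0.0000
Node ud (S = 65.45): continuation = 1/1.04·[0.3455·0.0000 + 0.6545·0.0000] = 0.0000; exercise value = 0.0000 ≤ continuation, so V_ud = 0.0000
Node dd (S = 39.74): continuation = 1/1.04·[0.3455·0.0000 + 0.6545·9.2231] = 5.8048; exercise value = 3.2625 ≤ continuation, so V_dd = 5.8048
Node u (S = 77): continuation = 1/1.04·[0.3455·0.0000 + 0.6545·0.0000] = 0.0000; exercise value = 0.0000 ≤ continuation, so V_u = 0.0000
Node d (S = 46.75): continuation = 1/1.04·[0.3455·0.0000 + 0.6545·5.8048] = 3.6533; exercise value = 0.0000 ≤ continuation, so V_d = 3.6533
Node 0 (S = 55): continuation = 1/1.04·[0.3455·0.0000 + 0.6545·3.6533] = 2.2993; exercise value = 0.0000 ≤ continuation, so V_0 = 2.2993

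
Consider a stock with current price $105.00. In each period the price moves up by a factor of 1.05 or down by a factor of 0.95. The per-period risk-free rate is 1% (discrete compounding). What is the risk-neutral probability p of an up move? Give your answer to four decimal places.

p = 0.6000

Risk-neutral probability p = (1 + 0.01 − 0.95)/(1.05 − 0.95) = 0.0600/0.1000 = 0.6000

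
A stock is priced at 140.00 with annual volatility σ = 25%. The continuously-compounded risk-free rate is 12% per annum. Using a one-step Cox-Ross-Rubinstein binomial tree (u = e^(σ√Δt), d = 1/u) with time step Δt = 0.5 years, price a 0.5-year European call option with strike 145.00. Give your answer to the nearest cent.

13.09

CRR parameters: u = e^(σ√Δt) = e^(0.25·√0.5) = 1.1934, d = 1/u = 0.8380
Per-period rate: rΔt = 0.12·0.5 = 0.06, so R = e^0.06 = 1.0618
Risk-neutral probability p = (e^0.06 − 0.8380)/(1.1934 − 0.8380) = 0.2239/0.3554 = 0.6299
Terminal stock prices: S_u = 167.1, S_d = 117.3
Terminal payoffs (S − K): max(22.07, 0) = 22.07, max(-27.68, 0) = 0
Node 0 (S = 140): V_0 = e^(−0.06)·[0.6299·22.0710 + 0.3701·0.0000] = 13.0932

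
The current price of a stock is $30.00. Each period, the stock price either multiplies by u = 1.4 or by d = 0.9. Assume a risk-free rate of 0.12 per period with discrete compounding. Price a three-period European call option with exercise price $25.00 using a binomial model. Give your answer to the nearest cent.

$12.60

Risk-neutral probability p = (1 + 0.12 − 0.9)/(1.4 − 0.9) = 0.2200/0.5000 = 0.4400
Terminal stock prices: S_uuu = 82.32, S_uud = 52.92, S_udd = 34.02, S_ddd = 21.87
Terminal payoffs (S − K): max(57.32, 0) = 57.32, max(27.92, 0) = 27.92, max(9.02, 0) = 9.02, max(-3.13, 0) = 0
Node uu (S = 58.8): V_uu = 1/1.12·[0.4400·57.3200 + 0.5600·27.9200] = 36.4786
Node ud (S = 37.8): V_ud = 1/1.12·[0.4400·27.9200 + 0.5600·9.0200] = 15.4786
Node dd (S = 24.3): V_dd = 1/1.12·[0.4400·9.0200 + 0.5600·0.0000] = 3.5436
Node u (S = 42): V_u = 1/1.12·[0.4400·36.4786 + 0.5600·15.4786] = 22.0702
Node d (S = 27): V_d = 1/1.12·[0.4400·15.4786 + 0.5600·3.5436] = 7.8527
Node 0 (S = 30): V_0 = 1/1.12·[0.4400·22.0702 + 0.5600·7.8527] = 12.5967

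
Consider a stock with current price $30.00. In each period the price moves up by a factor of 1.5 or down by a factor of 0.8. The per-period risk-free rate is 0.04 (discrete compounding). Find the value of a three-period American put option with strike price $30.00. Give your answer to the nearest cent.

Risk-neutral probability p = (1 + 0.04 − 0.8)/(1.5 − 0.8) = 0.2400/0.7000 = 0.3429
Terminal stock prices: S_uuu = 101.2, S_uud = 54, S_udd = 28.8, S_ddd = 15.36
Terminal payoffs (K − S): max(-71.25, 0) = 0, max(-24, 0) = 0, max(1.2, 0) = 1.2, max(14.64, 0) = 14.64
Node uu (S = 67.5): continuation = 1/1.04·[0.3429·0.0000 + 0.6571·0.0000] = 0.0000; exercise value = 0.0000 ≤ continuation, so V_uu = 0.0000
Node ud (S = 36): continuation = 1/1.04·[0.3429·0.0000 + 0.6571·1.2000] = 0.7582; exercise value = 0.0000 ≤ continuation, so V_ud = 0.7582
Node dd (S = 19.2): continuation = 1/1.04·[0.3429·1.2000 + 0.6571·14.6400] = 9.6462; exercise value = 10.8000 > continuation, so V_dd = 10.8000 (exercise)
Node u (S = 45): continuation = 1/1.04·[0.3429·0.0000 + 0.6571·0.7582] = 0.4791; exercise value = 0.0000 ≤ continuation, so V_u = 0.4791
Node d (S = 24): continuation = 1/1.04·[0.3429·0.7582 + 0.6571·10.8000] = 7.0741; exercise value = 6.0000 ≤ continuation, so V_d = 7.0741
Node 0 (S = 30): continuation = 1/1.04·[0.3429·0.4791 + 0.6571·7.0741] = 4.6279; exercise value = 0.0000 ≤ continuation, so V_0 = 4.6279

$4.63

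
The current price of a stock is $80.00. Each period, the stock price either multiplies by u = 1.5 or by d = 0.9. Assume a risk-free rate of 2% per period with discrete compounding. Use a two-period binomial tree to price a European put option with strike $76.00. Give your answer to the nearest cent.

$6.89

Risk-neutral probability p = (1 + 0.02 − 0.9)/(1.5 − 0.9) = 0.1200/0.6000 = 0.2000
Terminal stock prices: S_uu = 180, S_ud = 108, S_dd = 64.8
Terminal payoffs (K − S): max(-104, 0) = 0, max(-32, 0) = 0, max(11.2, 0) = 11.2
Node u (S = 120): V_u = 1/1.02·[0.2000·0.0000 + 0.8000·0.0000] = 0.0000
Node d (S = 72): V_d = 1/1.02·[0.2000·0.0000 + 0.8000·11.2000] = 8.7843
Node 0 (S = 80): V_0 = 1/1.02·[0.2000·0.0000 + 0.8000·8.7843] = 6.8897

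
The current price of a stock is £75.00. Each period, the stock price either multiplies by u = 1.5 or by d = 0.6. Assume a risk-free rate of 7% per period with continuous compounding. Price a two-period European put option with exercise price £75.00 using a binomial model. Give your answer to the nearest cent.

£12.67

Risk-neutral probability p = (e^0.07 − 0.6)/(1.5 − 0.6) = 0.4725/0.9000 = 0.5250
Terminal stock prices: S_uu = 168.8, S_ud = 67.5, S_dd = 27
Terminal payoffs (K − S): max(-93.75, 0) = 0, max(7.5, 0) = 7.5, max(48, 0) = 48
Node u (S = 112.5): V_u = e^(−0.07)·[0.5250·0.0000 + 0.4750·7.5000] = 3.3216
Node d (S = 45): V_d = e^(−0.07)·[0.5250·7.5000 + 0.4750·48.0000] = 24.9295
Node 0 (S = 75): V_0 = e^(−0.07)·[0.5250·3.3216 + 0.4750·24.9295] = 12.6667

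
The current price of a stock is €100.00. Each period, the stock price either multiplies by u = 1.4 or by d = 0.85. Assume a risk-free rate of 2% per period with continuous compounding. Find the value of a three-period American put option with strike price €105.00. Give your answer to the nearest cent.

Risk-neutral probability p = (e^0.02 − 0.85)/(1.4 − 0.85) = 0.1702/0.5500 = 0.3095
Terminal stock prices: S_uuu = 274.4, S_uud = 166.6, S_udd = 101.1, S_ddd = 61.41
Terminal payoffs (K − S): max(-169.4, 0) = 0, max(-61.6, 0) = 0, max(3.85, 0) = 3.85, max(43.59, 0) = 43.59
Node uu (S = 196): continuation = e^(−0.02)·[0.3095·0.0000 + 0.6905·0.0000] = 0.0000; exercise value = 0.0000 ≤ continuation, so V_uu = 0.0000
Node ud (S = 119): continuation = e^(−0.02)·[0.3095·0.0000 + 0.6905·3.8500] = 2.6059; exercise value = 0.0000 ≤ continuation, so V_ud = 2.6059
Node dd (S = 72.25): continuation = e^(−0.02)·[0.3095·3.8500 + 0.6905·43.5875] = 30.6709; exercise value = 32.7500 > continuation, so V_dd = 32.7500 (exercise)
Node u (S = 140): continuation = e^(−0.02)·[0.3095·0.0000 + 0.6905·2.6059] = 1.7639; exercise value = 0.0000 ≤ continuation, so V_u = 1.7639
Node d (S = 85): continuation = e^(−0.02)·[0.3095·2.6059 + 0.6905·32.7500] = 22.9579; exercise value = 20.0000 ≤ continuation, so V_d = 22.9579
Node 0 (S = 100): continuation = e^(−0.02)·[0.3095·1.7639 + 0.6905·22.9579] = 16.0746; exercise value = 5.0000 ≤ continuation, so V_0 = 16.0746

€16.07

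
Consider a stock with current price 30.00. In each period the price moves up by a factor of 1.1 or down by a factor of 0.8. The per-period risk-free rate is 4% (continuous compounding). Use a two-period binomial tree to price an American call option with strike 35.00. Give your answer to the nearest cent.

Risk-neutral probability p = (e^0.04 − 0.8)/(1.1 − 0.8) = 0.2408/0.3000 = 0.8027
Terminal stock prices: S_uu = 36.3, S_ud = 26.4, S_dd = 19.2
Terminal payoffs (S − K): max(1.3, 0) = 1.3, max(-8.6, 0) = 0, max(-15.8, 0) = 0
Node u (S = 33): continuation = e^(−0.04)·[0.8027·1.3000 + 0.1973·0.0000] = 1.0026; exercise value = 0.0000 ≤ continuation, so V_u = 1.0026
Node d (S = 24): continuation = e^(−0.04)·[0.8027·0.0000 + 0.1973·0.0000] = 0.0000; exercise value = 0.0000 ≤ continuation, so V_d = 0.0000
Node 0 (S = 30): continuation = e^(−0.04)·[0.8027·1.0026 + 0.1973·0.0000] = 0.7732; exercise value = 0.0000 ≤ continuation, so V_0 = 0.7732

0.77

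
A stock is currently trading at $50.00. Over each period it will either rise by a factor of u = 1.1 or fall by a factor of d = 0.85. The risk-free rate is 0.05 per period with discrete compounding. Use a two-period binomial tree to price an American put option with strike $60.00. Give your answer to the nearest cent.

$10.00

Risk-neutral probability p = (1 + 0.05 − 0.85)/(1.1 − 0.85) = 0.2000/0.2500 = 0.8000
Terminal stock prices: S_uu = 60.5, S_ud = 46.75, S_dd = 36.12
Terminal payoffs (K − S): max(-0.5, 0) = 0, max(13.25, 0) = 13.25, max(23.88, 0) = 23.88
Node u (S = 55): continuation = 1/1.05·[0.8000·0.0000 + 0.2000·13.2500] = 2.5238; exercise value = 5.0000 > continuation, so V_u = 5.0000 (exercise)
Node d (S = 42.5): continuation = 1/1.05·[0.8000·13.2500 + 0.2000·23.8750] = 14.6429; exercise value = 17.5000 > continuation, so V_d = 17.5000 (exercise)
Node 0 (S = 50): continuation = 1/1.05·[0.8000·5.0000 + 0.2000·17.5000] = 7.1429; exercise value = 10.0000 > continuation, so V_0 = 10.0000 (exercise)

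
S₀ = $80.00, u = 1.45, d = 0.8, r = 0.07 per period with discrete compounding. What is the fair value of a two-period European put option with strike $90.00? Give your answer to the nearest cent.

$11.58

Risk-neutral probability p = (1 + 0.07 − 0.8)/(1.45 − 0.8) = 0.2700/0.6500 = 0.4154
Terminal stock prices: S_uu = 168.2, S_ud = 92.8, S_dd = 51.2
Terminal payoffs (K − S): max(-78.2, 0) = 0, max(-2.8, 0) = 0, max(38.8, 0) = 38.8
Node u (S = 116): V_u = 1/1.07·[0.4154·0.0000 + 0.5846·0.0000] = 0.0000
Node d (S = 64): V_d = 1/1.07·[0.4154·0.0000 + 0.5846·38.8000] = 21.1991
Node 0 (S = 80): V_0 = 1/1.07·[0.4154·0.0000 + 0.5846·21.1991] = 11.5826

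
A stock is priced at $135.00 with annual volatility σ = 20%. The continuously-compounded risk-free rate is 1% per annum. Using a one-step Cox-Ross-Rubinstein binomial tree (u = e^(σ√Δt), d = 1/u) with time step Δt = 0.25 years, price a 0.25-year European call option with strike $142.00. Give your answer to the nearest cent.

$3.50

CRR parameters: u = e^(σ√Δt) = e^(0.2·√0.25) = 1.1052, d = 1/u = 0.9048
Per-period rate: rΔt = 0.01·0.25 = 0.0025, so R = e^0.0025 = 1.0025
Risk-neutral probability p = (e^0.0025 − 0.9048)/(1.1052 − 0.9048) = 0.0977/0.2003 = 0.4875
Terminal stock prices: S_u = 149.2, S_d = 122.2
Terminal payoffs (S − K): max(7.198, 0) = 7.198, max(-19.85, 0) = 0
Node 0 (S = 135): V_0 = e^(−0.0025)·[0.4875·7.1981 + 0.5125·0.0000] = 3.5004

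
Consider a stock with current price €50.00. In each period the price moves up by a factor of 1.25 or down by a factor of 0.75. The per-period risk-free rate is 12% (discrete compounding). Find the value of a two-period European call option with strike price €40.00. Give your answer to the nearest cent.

€18.75

Risk-neutral probability p = (1 + 0.12 − 0.75)/(1.25 − 0.75) = 0.3700/0.5000 = 0.7400
Terminal stock prices: S_uu = 78.12, S_ud = 46.88, S_dd = 28.12
Terminal payoffs (S − K): max(38.12, 0) = 38.12, max(6.875, 0) = 6.875, max(-11.88, 0) = 0
Node u (S = 62.5): V_u = 1/1.12·[0.7400·38.1250 + 0.2600·6.8750] = 26.7857
Node d (S = 37.5): V_d = 1/1.12·[0.7400·6.8750 + 0.2600·0.0000] = 4.5424
Node 0 (S = 50): V_0 = 1/1.12·[0.7400·26.7857 + 0.2600·4.5424] = 18.7522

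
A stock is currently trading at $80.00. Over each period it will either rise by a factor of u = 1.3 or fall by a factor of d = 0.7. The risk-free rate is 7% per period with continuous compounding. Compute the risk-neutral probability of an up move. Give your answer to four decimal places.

p = 0.6208

Risk-neutral probability p = (e^0.07 − 0.7)/(1.3 − 0.7) = 0.3725/0.6000 = 0.6208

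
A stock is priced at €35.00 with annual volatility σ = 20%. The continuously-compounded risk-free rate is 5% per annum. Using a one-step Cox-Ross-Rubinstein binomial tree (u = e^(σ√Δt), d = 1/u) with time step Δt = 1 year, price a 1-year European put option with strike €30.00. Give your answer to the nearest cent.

CRR parameters: u = e^(σ√Δt) = e^(0.2·√1) = 1.2214, d = 1/u = 0.8187
Per-period rate: rΔt = 0.05·1 = 0.05, so R = e^0.05 = 1.0513
Risk-neutral probability p = (e^0.05 − 0.8187)/(1.2214 − 0.8187) = 0.2325/0.4027 = 0.5775
Terminal stock prices: S_u = 42.75, S_d = 28.66
Terminal payoffs (K − S): max(-12.75, 0) = 0, max(1.344, 0) = 1.344
Node 0 (S = 35): V_0 = e^(−0.05)·[0.5775·0.0000 + 0.4225·1.3444] = 0.5403

€0.54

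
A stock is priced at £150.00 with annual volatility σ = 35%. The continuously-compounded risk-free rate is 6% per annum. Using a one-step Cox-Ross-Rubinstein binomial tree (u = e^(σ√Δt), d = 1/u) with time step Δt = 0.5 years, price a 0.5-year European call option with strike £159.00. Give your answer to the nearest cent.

£16.05

CRR parameters: u = e^(σ√Δt) = e^(0.35·√0.5) = 1.2808, d = 1/u = 0.7808
Per-period rate: rΔt = 0.06·0.5 = 0.03, so R = e^0.03 = 1.0305
Risk-neutral probability p = (e^0.03 − 0.7808)/(1.2808 − 0.7808) = 0.2497/0.5000 = 0.4993
Terminal stock prices: S_u = 192.1, S_d = 117.1
Terminal payoffs (S − K): max(33.12, 0) = 33.12, max(-41.89, 0) = 0
Node 0 (S = 150): V_0 = e^(−0.03)·[0.4993·33.1205 + 0.5007·0.0000] = 16.0498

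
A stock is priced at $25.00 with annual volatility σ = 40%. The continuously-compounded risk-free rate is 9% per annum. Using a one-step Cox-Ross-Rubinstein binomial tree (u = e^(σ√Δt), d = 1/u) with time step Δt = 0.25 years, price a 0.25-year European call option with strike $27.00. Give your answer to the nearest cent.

$1.75

CRR parameters: u = e^(σ√Δt) = e^(0.4·√0.25) = 1.2214, d = 1/u = 0.8187
Per-period rate: rΔt = 0.09·0.25 = 0.0225, so R = e^0.0225 = 1.0228
Risk-neutral probability p = (e^0.0225 − 0.8187)/(1.2214 − 0.8187) = 0.2040/0.4027 = 0.5067
Terminal stock prices: S_u = 30.54, S_d = 20.47
Terminal payoffs (S − K): max(3.535, 0) = 3.535, max(-6.532, 0) = 0
Node 0 (S = 25): V_0 = e^(−0.0225)·[0.5067·3.5351 + 0.4933·0.0000] = 1.7513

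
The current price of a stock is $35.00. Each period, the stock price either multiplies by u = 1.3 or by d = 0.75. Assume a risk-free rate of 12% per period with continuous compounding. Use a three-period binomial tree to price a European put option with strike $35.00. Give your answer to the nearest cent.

$1.76

Risk-neutral probability p = (e^0.12 − 0.75)/(1.3 − 0.75) = 0.3775/0.5500 = 0.6864
Terminal stock prices: S_uuu = 76.89, S_uud = 44.36, S_udd = 25.59, S_ddd = 14.77
Terminal payoffs (K − S): max(-41.89, 0) = 0, max(-9.363, 0) = 0, max(9.406, 0) = 9.406, max(20.23, 0) = 20.23
Node uu (S = 59.15): V_uu = e^(−0.12)·[0.6864·0.0000 + 0.3136·0.0000] = 0.0000
Node ud (S = 34.12): V_ud = e^(−0.12)·[0.6864·0.0000 + 0.3136·9.4062] = 2.6166
Node dd (S = 19.69): V_dd = e^(−0.12)·[0.6864·9.4062 + 0.3136·20.2344] = 11.3547
Node u (S = 45.5): V_u = e^(−0.12)·[0.6864·0.0000 + 0.3136·2.6166] = 0.7279
Node d (S = 26.25): V_d = e^(−0.12)·[0.6864·2.6166 + 0.3136·11.3547] = 4.7514
Node 0 (S = 35): V_0 = e^(−0.12)·[0.6864·0.7279 + 0.3136·4.7514] = 1.7648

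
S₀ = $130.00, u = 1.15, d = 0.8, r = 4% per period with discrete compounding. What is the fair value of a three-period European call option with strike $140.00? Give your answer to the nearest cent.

$16.54

Risk-neutral probability p = (1 + 0.04 − 0.8)/(1.15 − 0.8) = 0.2400/0.3500 = 0.6857
Terminal stock prices: S_uuu = 197.7, S_uud = 137.5, S_udd = 95.68, S_ddd = 66.56
Terminal payoffs (S − K): max(57.71, 0) = 57.71, max(-2.46, 0) = 0, max(-44.32, 0) = 0, max(-73.44, 0) = 0
Node uu (S = 171.9): V_uu = 1/1.04·[0.6857·57.7137 + 0.3143·0.0000] = 38.0530
Node ud (S = 119.6): V_ud = 1/1.04·[0.6857·0.0000 + 0.3143·0.0000] = 0.0000
Node dd (S = 83.2): V_dd = 1/1.04·[0.6857·0.0000 + 0.3143·0.0000] = 0.0000
Node u (S = 149.5): V_u = 1/1.04·[0.6857·38.0530 + 0.3143·0.0000] = 25.0899
Node d (S = 104): V_d = 1/1.04·[0.6857·0.0000 + 0.3143·0.0000] = 0.0000
Node 0 (S = 130): V_0 = 1/1.04·[0.6857·25.0899 + 0.3143·0.0000] = 16.5428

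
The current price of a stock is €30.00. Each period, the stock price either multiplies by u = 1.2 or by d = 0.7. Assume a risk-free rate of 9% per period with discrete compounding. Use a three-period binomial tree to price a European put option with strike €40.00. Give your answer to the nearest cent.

Risk-neutral probability p = (1 + 0.09 − 0.7)/(1.2 − 0.7) = 0.3900/0.5000 = 0.7800
Terminal stock prices: S_uuu = 51.84, S_uud = 30.24, S_udd = 17.64, S_ddd = 10.29
Terminal payoffs (K − S): max(-11.84, 0) = 0, max(9.76, 0) = 9.76, max(22.36, 0) = 22.36, max(29.71, 0) = 29.71
Node uu (S = 43.2): V_uu = 1/1.09·[0.7800·0.0000 + 0.2200·9.7600] = 1.9699
Node ud (S = 25.2): V_ud = 1/1.09·[0.7800·9.7600 + 0.2200·22.3600] = 11.4972
Node dd (S = 14.7): V_dd = 1/1.09·[0.7800·22.3600 + 0.2200·29.7100] = 21.9972
Node u (S = 36): V_u = 1/1.09·[0.7800·1.9699 + 0.2200·11.4972] = 3.7302
Node d (S = 21): V_d = 1/1.09·[0.7800·11.4972 + 0.2200·21.9972] = 12.6672
Node 0 (S = 30): V_0 = 1/1.09·[0.7800·3.7302 + 0.2200·12.6672] = 5.2260

€5.23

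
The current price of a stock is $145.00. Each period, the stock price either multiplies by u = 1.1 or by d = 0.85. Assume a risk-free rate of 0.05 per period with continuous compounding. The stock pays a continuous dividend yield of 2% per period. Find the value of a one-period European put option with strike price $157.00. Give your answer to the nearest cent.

$8.93

Per-period risk-free factor R = e^0.05 = 1.0513; dividend-adjusted growth = e^(0.05−0.02) = 1.0305.
Risk-neutral probability p = (1.0305 − 0.85)/(1.1 − 0.85) = 0.1805/0.2500 = 0.7218
Terminal stock prices: S_u = 159.5, S_d = 123.2
Terminal payoffs (K − S): max(-2.5, 0) = 0, max(33.75, 0) = 33.75
Node 0 (S = 145): V_0 = e^(−0.05)·[0.7218·0.0000 + 0.2782·33.7500] = 8.9307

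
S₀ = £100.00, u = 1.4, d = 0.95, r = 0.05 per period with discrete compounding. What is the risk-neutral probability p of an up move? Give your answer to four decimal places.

p = 0.2222

Risk-neutral probability p = (1 + 0.05 − 0.95)/(1.4 − 0.95) = 0.1000/0.4500 = 0.2222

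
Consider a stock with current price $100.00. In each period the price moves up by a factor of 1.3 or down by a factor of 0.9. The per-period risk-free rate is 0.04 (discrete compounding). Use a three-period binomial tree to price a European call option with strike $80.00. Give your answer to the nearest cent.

$30.61

Risk-neutral probability p = (1 + 0.04 − 0.9)/(1.3 − 0.9) = 0.1400/0.4000 = 0.3500
Terminal stock prices: S_uuu = 219.7, S_uud = 152.1, S_udd = 105.3, S_ddd = 72.9
Terminal payoffs (S − K): max(139.7, 0) = 139.7, max(72.1, 0) = 72.1, max(25.3, 0) = 25.3, max(-7.1, 0) = 0
Node uu (S = 169): V_uu = 1/1.04·[0.3500·139.7000 + 0.6500·72.1000] = 92.0769
Node ud (S = 117): V_ud = 1/1.04·[0.3500·72.1000 + 0.6500·25.3000] = 40.0769
Node dd (S = 81): V_dd = 1/1.04·[0.3500·25.3000 + 0.6500·0.0000] = 8.5144
Node u (S = 130): V_u = 1/1.04·[0.3500·92.0769 + 0.6500·40.0769] = 56.0355
Node d (S = 90): V_d = 1/1.04·[0.3500·40.0769 + 0.6500·8.5144] = 18.8089
Node 0 (S = 100): V_0 = 1/1.04·[0.3500·56.0355 + 0.6500·18.8089] = 30.6137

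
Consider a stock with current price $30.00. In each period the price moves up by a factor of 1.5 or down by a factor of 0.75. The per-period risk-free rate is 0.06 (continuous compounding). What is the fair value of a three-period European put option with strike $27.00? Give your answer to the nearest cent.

Risk-neutral probability p = (e^0.06 − 0.75)/(1.5 − 0.75) = 0.3118/0.7500 = 0.4158
Terminal stock prices: S_uuu = 101.2, S_uud = 50.62, S_udd = 25.31, S_ddd = 12.66
Terminal payoffs (K − S): max(-74.25, 0) = 0, max(-23.62, 0) = 0, max(1.688, 0) = 1.688, max(14.34, 0) = 14.34
Node uu (S = 67.5): V_uu = e^(−0.06)·[0.4158·0.0000 + 0.5842·0.0000] = 0.0000
Node ud (S = 33.75): V_ud = e^(−0.06)·[0.4158·0.0000 + 0.5842·1.6875] = 0.9285
Node dd (S = 16.88): V_dd = e^(−0.06)·[0.4158·1.6875 + 0.5842·14.3438] = 8.5526
Node u (S = 45): V_u = e^(−0.06)·[0.4158·0.0000 + 0.5842·0.9285] = 0.5108
Node d (S = 22.5): V_d = e^(−0.06)·[0.4158·0.9285 + 0.5842·8.5526] = 5.0692
Node 0 (S = 30): V_0 = e^(−0.06)·[0.4158·0.5108 + 0.5842·5.0692] = 2.9891

$2.99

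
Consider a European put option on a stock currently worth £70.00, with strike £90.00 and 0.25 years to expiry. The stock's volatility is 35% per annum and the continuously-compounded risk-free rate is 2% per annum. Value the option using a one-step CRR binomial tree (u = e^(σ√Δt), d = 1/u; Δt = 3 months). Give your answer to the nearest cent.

£19.55

CRR parameters: u = e^(σ√Δt) = e^(0.35·√0.25) = 1.1912, d = 1/u = 0.8395
Per-period rate: rΔt = 0.02·0.25 = 0.005, so R = e^0.005 = 1.0050
Risk-neutral probability p = (e^0.005 − 0.8395)/(1.1912 − 0.8395) = 0.1656/0.3518 = 0.4706
Terminal stock prices: S_u = 83.39, S_d = 58.76
Terminal payoffs (K − S): max(6.613, 0) = 6.613, max(31.24, 0) = 31.24
Node 0 (S = 70): V_0 = e^(−0.005)·[0.4706·6.6128 + 0.5294·31.2380] = 19.5511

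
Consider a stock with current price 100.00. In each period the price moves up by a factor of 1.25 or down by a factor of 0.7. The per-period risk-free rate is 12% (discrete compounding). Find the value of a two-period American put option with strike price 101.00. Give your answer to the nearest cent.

Risk-neutral probability p = (1 + 0.12 − 0.7)/(1.25 − 0.7) = 0.4200/0.5500 = 0.7636
Terminal stock prices: S_uu = 156.2, S_ud = 87.5, S_dd = 49
Terminal payoffs (K − S): max(-55.25, 0) = 0, max(13.5, 0) = 13.5, max(52, 0) = 52
Node u (S = 125): continuation = 1/1.12·[0.7636·0.0000 + 0.2364·13.5000] = 2.8490; exercise value = 0.0000 ≤ continuation, so V_u = 2.8490
Node d (S = 70): continuation = 1/1.12·[0.7636·13.5000 + 0.2364·52.0000] = 20.1786; exercise value = 31.0000 > continuation, so V_d = 31.0000 (exercise)
Node 0 (S = 100): continuation = 1/1.12·[0.7636·2.8490 + 0.2364·31.0000] = 8.4847; exercise value = 1.0000 ≤ continuation, so V_0 = 8.4847

8.48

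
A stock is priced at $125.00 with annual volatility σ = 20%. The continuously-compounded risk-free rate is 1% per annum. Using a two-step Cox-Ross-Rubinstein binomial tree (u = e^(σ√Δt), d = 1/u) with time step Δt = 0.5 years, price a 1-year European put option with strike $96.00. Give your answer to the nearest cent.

CRR parameters: u = e^(σ√Δt) = e^(0.2·√0.5) = 1.1519, d = 1/u = 0.8681
Per-period rate: rΔt = 0.01·0.5 = 0.005, so R = e^0.005 = 1.0050
Risk-neutral probability p = (e^0.005 − 0.8681)/(1.1519 − 0.8681) = 0.1369/0.2838 = 0.4824
Terminal stock prices: S_uu = 165.9, S_ud = 125, S_dd = 94.2
Terminal payoffs (K − S): max(-69.86, 0) = 0, max(-29, 0) = 0, max(1.795, 0) = 1.795
Node u (S = 144): V_u = e^(−0.005)·[0.4824·0.0000 + 0.5176·0.0000] = 0.0000
Node d (S = 108.5): V_d = e^(−0.005)·[0.4824·0.0000 + 0.5176·1.7952] = 0.9246
Node 0 (S = 125): V_0 = e^(−0.005)·[0.4824·0.0000 + 0.5176·0.9246] = 0.4762

$0.48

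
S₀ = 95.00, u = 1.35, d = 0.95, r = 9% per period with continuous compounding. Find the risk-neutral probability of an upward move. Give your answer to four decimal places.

Risk-neutral probability p = (e^0.09 − 0.95)/(1.35 − 0.95) = 0.1442/0.4000 = 0.3604

p = 0.3604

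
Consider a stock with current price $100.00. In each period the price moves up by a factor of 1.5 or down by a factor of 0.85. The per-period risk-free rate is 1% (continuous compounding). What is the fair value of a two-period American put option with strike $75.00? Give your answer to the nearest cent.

$1.53

Risk-neutral probability p = (e^0.01 − 0.85)/(1.5 − 0.85) = 0.1601/0.6500 = 0.2462
Terminal stock prices: S_uu = 225, S_ud = 127.5, S_dd = 72.25
Terminal payoffs (K − S): max(-150, 0) = 0, max(-52.5, 0) = 0, max(2.75, 0) = 2.75
Node u (S = 150): continuation = e^(−0.01)·[0.2462·0.0000 + 0.7538·0.0000] = 0.0000; exercise value = 0.0000 ≤ continuation, so V_u = 0.0000
Node d (S = 85): continuation = e^(−0.01)·[0.2462·0.0000 + 0.7538·2.7500] = 2.0522; exercise value = 0.0000 ≤ continuation, so V_d = 2.0522
Node 0 (S = 100): continuation = e^(−0.01)·[0.2462·0.0000 + 0.7538·2.0522] = 1.5315; exercise value = 0.0000 ≤ continuation, so V_0 = 1.5315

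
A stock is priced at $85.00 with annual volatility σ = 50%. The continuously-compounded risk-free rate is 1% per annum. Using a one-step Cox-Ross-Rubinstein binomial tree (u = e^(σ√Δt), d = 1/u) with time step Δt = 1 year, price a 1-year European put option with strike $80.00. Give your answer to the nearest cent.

CRR parameters: u = e^(σ√Δt) = e^(0.5·√1) = 1.6487, d = 1/u = 0.6065
Per-period rate: rΔt = 0.01·1 = 0.01, so R = e^0.01 = 1.0101
Risk-neutral probability p = (e^0.01 − 0.6065)/(1.6487 − 0.6065) = 0.4035/1.0422 = 0.3872
Terminal stock prices: S_u = 140.1, S_d = 51.56
Terminal payoffs (K − S): max(-60.14, 0) = 0, max(28.44, 0) = 28.44
Node 0 (S = 85): V_0 = e^(−0.01)·[0.3872·0.0000 + 0.6128·28.4449] = 17.2580

$17.26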